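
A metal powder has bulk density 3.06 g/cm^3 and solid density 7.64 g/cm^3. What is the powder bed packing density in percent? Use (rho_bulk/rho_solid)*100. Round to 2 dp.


Packing = (3.06/7.64)*100 = 40.05 %


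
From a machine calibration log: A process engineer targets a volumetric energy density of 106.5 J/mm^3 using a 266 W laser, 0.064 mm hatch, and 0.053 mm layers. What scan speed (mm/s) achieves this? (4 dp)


v = 266 / (106.5*0.064*0.053) = 736.3363 mm/s


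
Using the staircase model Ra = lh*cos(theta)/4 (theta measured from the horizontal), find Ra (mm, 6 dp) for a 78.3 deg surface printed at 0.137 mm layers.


Ra = 0.137 * cos(78.3) / 4 = 0.006945 mm


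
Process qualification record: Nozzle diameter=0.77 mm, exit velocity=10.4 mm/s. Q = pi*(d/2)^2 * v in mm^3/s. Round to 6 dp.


A = pi*(0.77/2)^2 = 0.46566257 mm^2
Q = 0.46566257 * 10.4 = 4.842891 mm^3/s


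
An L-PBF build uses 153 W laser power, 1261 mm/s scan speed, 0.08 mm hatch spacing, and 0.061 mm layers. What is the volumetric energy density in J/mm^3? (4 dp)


E = 153 / (1261*0.08*0.061) = 24.8632 J/mm^3


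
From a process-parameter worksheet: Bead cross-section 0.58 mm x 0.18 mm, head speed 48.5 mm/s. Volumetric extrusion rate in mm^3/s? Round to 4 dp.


Rate = 0.58 * 0.18 * 48.5 = 5.0634 mm^3/s


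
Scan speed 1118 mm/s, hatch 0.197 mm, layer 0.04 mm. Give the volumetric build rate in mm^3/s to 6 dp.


Rate = 1118 * 0.197 * 0.04 = 8.80984 mm^3/s


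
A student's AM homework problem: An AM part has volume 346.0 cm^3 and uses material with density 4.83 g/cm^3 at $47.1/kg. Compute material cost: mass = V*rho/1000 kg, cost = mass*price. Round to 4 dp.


Mass = 346.0*4.83/1000 = 1.67118 kg
Cost = 1.67118 * 47.1 = 78.7126 $


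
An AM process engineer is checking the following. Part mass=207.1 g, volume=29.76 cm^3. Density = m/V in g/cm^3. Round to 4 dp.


rho = 207.1 / 29.76 = 6.959 g/cm^3


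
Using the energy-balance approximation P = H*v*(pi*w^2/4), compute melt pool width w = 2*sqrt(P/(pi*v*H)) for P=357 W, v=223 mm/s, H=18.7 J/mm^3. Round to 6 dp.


w = 2*sqrt(357/(pi*223*18.7)) = 0.330154 mm


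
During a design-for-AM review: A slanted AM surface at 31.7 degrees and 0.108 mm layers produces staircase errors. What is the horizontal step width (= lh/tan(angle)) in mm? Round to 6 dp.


step = 0.108 / tan(31.7) = 0.174867 mm


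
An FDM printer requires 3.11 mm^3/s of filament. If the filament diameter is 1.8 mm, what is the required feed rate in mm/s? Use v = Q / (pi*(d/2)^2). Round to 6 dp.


A = pi*(1.8/2)^2 = 2.54469
v = 3.11 / 2.54469 = 1.222153 mm/s


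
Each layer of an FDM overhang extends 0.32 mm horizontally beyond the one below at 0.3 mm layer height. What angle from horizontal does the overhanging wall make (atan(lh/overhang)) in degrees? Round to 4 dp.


angle = atan(0.3/0.32) = 43.1524 degrees


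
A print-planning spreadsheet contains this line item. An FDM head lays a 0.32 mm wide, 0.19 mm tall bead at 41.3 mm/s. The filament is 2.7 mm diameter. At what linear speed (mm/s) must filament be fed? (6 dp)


Q = 0.32 * 0.19 * 41.3 = 2.51104 mm^3/s
A_fil = pi*(2.7/2)^2 = 5.72555261 mm^2
v_feed = 2.51104 / 5.72555261 = 0.438567 mm/s


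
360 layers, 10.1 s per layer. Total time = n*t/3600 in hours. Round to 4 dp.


t = 360 * 10.1 / 3600 = 1.01 hrs


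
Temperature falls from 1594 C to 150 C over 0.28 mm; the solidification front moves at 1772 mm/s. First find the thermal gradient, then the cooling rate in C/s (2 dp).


G = (1594-150)/0.28 = 5157.14285714 C/mm
CR = 5157.14285714 * 1772 = 9138457.14 C/s


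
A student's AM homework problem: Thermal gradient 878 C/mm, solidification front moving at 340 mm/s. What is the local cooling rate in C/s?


CR = 878 * 340 = 298520 C/s


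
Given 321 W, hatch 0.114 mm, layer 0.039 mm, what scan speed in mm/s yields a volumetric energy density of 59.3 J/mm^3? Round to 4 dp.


v = 321 / (59.3*0.114*0.039) = 1217.5334 mm/s


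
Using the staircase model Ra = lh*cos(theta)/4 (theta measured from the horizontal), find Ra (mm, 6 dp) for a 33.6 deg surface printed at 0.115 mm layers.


Ra = 0.115 * cos(33.6) / 4 = 0.023946 mm


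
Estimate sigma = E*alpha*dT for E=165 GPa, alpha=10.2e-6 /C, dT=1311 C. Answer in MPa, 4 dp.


sigma = 165*1000 * 10.2e-6 * 1311 = 2206.413 MPa


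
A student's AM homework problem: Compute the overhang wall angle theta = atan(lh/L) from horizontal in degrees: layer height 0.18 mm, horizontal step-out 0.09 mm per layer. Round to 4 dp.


angle = atan(0.18/0.09) = 63.4349 degrees


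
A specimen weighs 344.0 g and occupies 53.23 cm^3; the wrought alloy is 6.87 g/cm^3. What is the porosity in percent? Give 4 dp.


rho_part = 344.0 / 53.23 = 6.46252113 g/cm^3
Porosity = (1 - 6.46252113/6.87)*100 = 5.9313 %


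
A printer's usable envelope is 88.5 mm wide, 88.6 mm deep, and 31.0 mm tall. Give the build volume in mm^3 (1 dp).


V = 88.5 * 88.6 * 31.0 = 243074.1 mm^3


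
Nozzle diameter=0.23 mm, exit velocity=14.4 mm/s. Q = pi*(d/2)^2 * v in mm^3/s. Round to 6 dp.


A = pi*(0.23/2)^2 = 0.04154756 mm^2
Q = 0.04154756 * 14.4 = 0.598285 mm^3/s


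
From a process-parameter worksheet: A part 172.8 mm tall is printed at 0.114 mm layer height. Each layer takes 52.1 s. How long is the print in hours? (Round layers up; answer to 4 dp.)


Layers = ceil(172.8/0.114) = 1516
t = 1516 * 52.1 / 3600 = 21.9399 hrs


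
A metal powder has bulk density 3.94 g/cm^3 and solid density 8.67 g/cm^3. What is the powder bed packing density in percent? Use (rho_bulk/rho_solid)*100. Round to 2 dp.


Packing = (3.94/8.67)*100 = 45.44 %


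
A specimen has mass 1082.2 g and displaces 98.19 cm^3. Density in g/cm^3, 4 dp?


rho = 1082.2 / 98.19 = 11.0215 g/cm^3


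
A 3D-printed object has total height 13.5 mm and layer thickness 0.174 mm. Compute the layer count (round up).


Layers = ceil(13.5/0.174) = 78


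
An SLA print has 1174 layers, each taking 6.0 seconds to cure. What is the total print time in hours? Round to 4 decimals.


t = 1174 * 6.0 / 3600 = 1.9567 hrs


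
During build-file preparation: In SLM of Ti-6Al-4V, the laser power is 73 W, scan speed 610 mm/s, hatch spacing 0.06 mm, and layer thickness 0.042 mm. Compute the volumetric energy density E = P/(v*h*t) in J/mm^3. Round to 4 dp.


E = 73 / (610*0.06*0.042) = 47.4889 J/mm^3


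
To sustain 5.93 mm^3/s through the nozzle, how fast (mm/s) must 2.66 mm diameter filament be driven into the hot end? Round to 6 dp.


A = pi*(2.66/2)^2 = 5.557163
v = 5.93 / 5.557163 = 1.067091 mm/s


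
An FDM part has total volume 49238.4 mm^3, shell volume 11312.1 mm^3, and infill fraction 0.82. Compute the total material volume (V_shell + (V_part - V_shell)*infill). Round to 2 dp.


V_infill = (49238.4 - 11312.1) * 0.82 = 31099.57
V_total = 11312.1 + 31099.57 = 42411.67 mm^3


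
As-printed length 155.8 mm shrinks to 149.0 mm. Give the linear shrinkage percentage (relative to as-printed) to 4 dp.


Shrinkage = ((155.8-149.0)/155.8)*100 = 4.3646 %


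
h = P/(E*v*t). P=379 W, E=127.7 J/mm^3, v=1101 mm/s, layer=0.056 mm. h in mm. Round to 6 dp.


h = 379 / (127.7*1101*0.056) = 0.048136 mm


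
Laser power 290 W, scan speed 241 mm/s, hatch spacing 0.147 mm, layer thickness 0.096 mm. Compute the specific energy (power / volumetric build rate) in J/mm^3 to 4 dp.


Build rate = 241 * 0.147 * 0.096 = 3.400992 mm^3/s
SE = 290 / 3.400992 = 85.2692 J/mm^3


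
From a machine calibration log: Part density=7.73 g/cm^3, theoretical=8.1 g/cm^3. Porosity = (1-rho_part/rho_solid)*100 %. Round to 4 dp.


Porosity = (1-7.73/8.1)*100 = 4.5679 %


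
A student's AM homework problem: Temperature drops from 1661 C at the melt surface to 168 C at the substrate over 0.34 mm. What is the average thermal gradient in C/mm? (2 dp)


G = (1661-168)/0.34 = 4391.18 C/mm


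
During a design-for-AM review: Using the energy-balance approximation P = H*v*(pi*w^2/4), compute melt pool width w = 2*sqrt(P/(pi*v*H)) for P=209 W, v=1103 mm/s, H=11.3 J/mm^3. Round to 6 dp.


w = 2*sqrt(209/(pi*1103*11.3)) = 0.146117 mm


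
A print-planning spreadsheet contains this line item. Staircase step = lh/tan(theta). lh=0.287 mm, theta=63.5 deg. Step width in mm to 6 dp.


step = 0.287 / tan(63.5) = 0.143093 mm


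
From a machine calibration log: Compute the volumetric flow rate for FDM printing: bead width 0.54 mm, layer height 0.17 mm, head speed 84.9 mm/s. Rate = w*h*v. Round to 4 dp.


Rate = 0.54 * 0.17 * 84.9 = 7.7938 mm^3/s


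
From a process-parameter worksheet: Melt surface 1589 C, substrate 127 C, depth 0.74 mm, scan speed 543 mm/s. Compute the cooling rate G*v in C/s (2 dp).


G = (1589-127)/0.74 = 1975.67567568 C/mm
CR = 1975.67567568 * 543 = 1072791.89 C/s


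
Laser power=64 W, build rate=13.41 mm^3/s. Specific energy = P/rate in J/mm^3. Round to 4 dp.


SE = 64 / 13.41 = 4.7726 J/mm^3


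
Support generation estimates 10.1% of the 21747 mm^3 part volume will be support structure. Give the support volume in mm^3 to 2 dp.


V_support = 21747 * 0.101 = 2196.45 mm^3


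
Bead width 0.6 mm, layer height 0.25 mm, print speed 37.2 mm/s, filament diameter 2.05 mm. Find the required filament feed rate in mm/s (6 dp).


Q = 0.6 * 0.25 * 37.2 = 5.58 mm^3/s
A_fil = pi*(2.05/2)^2 = 3.30063578 mm^2
v_feed = 5.58 / 3.30063578 = 1.690583 mm/s


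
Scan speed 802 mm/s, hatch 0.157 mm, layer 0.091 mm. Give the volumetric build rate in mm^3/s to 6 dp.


Rate = 802 * 0.157 * 0.091 = 11.458174 mm^3/s


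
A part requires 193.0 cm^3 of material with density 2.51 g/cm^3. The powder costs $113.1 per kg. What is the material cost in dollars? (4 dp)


Mass = 193.0*2.51/1000 = 0.48443 kg
Cost = 0.48443 * 113.1 = 54.789 $


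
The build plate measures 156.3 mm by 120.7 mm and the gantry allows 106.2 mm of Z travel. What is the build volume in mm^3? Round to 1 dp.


V = 156.3 * 120.7 * 106.2 = 2003506.5 mm^3


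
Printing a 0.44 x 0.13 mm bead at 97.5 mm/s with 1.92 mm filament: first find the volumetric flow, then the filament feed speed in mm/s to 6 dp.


Q = 0.44 * 0.13 * 97.5 = 5.577 mm^3/s
A_fil = pi*(1.92/2)^2 = 2.89529179 mm^2
v_feed = 5.577 / 2.89529179 = 1.926231 mm/s


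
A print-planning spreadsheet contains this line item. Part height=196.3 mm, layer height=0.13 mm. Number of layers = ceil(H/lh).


Layers = ceil(196.3/0.13) = 1510


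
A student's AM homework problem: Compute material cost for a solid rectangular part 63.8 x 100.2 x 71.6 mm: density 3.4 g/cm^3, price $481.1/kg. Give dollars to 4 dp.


V = 63.8 * 100.2 * 71.6 = 457721.616 mm^3 = 457.721616 cm^3
Mass = 457.721616 * 3.4 / 1000 = 1.55625349 kg
Cost = 1.55625349 * 481.1 = 748.7136 $


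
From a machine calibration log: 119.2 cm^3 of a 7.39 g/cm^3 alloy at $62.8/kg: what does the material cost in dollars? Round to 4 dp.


Mass = 119.2*7.39/1000 = 0.880888 kg
Cost = 0.880888 * 62.8 = 55.3198 $


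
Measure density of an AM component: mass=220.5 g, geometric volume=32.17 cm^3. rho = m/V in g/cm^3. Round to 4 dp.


rho = 220.5 / 32.17 = 6.8542 g/cm^3


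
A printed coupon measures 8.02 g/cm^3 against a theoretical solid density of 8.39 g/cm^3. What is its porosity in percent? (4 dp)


Porosity = (1-8.02/8.39)*100 = 4.41 %


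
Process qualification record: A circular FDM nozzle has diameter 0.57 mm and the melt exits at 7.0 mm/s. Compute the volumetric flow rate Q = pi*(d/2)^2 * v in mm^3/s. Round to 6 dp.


A = pi*(0.57/2)^2 = 0.25517586 mm^2
Q = 0.25517586 * 7.0 = 1.786231 mm^3/s


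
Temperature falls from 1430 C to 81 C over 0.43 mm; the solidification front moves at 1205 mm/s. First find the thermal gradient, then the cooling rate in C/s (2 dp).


G = (1430-81)/0.43 = 3137.20930233 C/mm
CR = 3137.20930233 * 1205 = 3780337.21 C/s


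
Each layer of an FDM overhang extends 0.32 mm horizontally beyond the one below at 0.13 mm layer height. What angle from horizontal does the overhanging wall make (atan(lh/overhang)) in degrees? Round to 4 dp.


angle = atan(0.13/0.32) = 22.1094 degrees


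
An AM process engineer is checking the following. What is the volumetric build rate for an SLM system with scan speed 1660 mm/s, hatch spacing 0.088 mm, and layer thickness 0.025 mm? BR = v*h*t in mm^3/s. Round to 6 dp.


Rate = 1660 * 0.088 * 0.025 = 3.652 mm^3/s


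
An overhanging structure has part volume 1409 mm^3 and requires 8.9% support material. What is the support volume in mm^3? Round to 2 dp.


V_support = 1409 * 0.089 = 125.4 mm^3


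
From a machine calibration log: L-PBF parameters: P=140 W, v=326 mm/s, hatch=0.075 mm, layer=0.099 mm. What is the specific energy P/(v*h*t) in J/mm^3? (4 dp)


Build rate = 326 * 0.075 * 0.099 = 2.42055 mm^3/s
SE = 140 / 2.42055 = 57.8381 J/mm^3


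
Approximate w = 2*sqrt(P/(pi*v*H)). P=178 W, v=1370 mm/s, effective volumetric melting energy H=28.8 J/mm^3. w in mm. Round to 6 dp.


w = 2*sqrt(178/(pi*1370*28.8)) = 0.075789 mm


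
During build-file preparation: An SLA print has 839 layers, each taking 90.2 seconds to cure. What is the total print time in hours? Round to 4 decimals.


t = 839 * 90.2 / 3600 = 21.0216 hrs


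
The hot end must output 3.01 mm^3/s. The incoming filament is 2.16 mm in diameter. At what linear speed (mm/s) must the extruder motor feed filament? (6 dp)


A = pi*(2.16/2)^2 = 3.664354
v = 3.01 / 3.664354 = 0.821427 mm/s


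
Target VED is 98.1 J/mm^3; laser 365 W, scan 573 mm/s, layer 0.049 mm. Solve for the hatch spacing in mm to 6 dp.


h = 365 / (98.1*573*0.049) = 0.132517 mm


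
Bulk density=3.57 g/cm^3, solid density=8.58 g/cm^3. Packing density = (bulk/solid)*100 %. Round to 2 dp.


Packing = (3.57/8.58)*100 = 41.61 %


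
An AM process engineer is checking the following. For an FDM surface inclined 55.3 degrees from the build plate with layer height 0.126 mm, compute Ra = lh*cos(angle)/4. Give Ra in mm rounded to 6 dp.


Ra = 0.126 * cos(55.3) / 4 = 0.017932 mm


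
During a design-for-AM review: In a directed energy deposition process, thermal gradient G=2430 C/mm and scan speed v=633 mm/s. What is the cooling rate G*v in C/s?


CR = 2430 * 633 = 1538190 C/s


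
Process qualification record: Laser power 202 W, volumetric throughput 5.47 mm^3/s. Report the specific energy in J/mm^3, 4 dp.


SE = 202 / 5.47 = 36.9287 J/mm^3


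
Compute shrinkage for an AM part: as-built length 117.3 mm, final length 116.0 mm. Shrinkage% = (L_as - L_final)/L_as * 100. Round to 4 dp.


Shrinkage = ((117.3-116.0)/117.3)*100 = 1.1083 %


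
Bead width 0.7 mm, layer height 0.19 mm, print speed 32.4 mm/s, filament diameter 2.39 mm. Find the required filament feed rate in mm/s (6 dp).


Q = 0.7 * 0.19 * 32.4 = 4.3092 mm^3/s
A_fil = pi*(2.39/2)^2 = 4.48627285 mm^2
v_feed = 4.3092 / 4.48627285 = 0.96053 mm/s


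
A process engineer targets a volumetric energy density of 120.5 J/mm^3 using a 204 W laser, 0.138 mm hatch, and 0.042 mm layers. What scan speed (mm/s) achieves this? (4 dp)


v = 204 / (120.5*0.138*0.042) = 292.0887 mm/s


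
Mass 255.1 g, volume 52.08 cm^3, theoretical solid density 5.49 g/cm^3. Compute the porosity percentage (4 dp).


rho_part = 255.1 / 52.08 = 4.89823349 g/cm^3
Porosity = (1 - 4.89823349/5.49)*100 = 10.779 %


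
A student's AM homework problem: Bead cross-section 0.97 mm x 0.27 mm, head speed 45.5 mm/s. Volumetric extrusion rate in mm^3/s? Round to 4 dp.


Rate = 0.97 * 0.27 * 45.5 = 11.9165 mm^3/s


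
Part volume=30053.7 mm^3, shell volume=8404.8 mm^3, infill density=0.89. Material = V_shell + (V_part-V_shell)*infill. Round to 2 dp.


V_infill = (30053.7 - 8404.8) * 0.89 = 19267.52
V_total = 8404.8 + 19267.52 = 27672.32 mm^3


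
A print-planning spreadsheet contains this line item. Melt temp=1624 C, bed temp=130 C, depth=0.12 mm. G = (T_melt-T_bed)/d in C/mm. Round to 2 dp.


G = (1624-130)/0.12 = 12450.0 C/mm


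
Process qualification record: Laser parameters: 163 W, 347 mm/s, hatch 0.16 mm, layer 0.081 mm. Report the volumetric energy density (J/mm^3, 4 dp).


E = 163 / (347*0.16*0.081) = 36.2454 J/mm^3


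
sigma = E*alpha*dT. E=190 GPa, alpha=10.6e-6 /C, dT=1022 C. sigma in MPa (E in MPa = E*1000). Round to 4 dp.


sigma = 190*1000 * 10.6e-6 * 1022 = 2058.308 MPa


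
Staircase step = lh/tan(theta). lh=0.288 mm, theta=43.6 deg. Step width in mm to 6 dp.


step = 0.288 / tan(43.6) = 0.30243 mm


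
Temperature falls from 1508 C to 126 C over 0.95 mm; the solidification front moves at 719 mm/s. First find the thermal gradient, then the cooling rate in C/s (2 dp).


G = (1508-126)/0.95 = 1454.73684211 C/mm
CR = 1454.73684211 * 719 = 1045955.79 C/s


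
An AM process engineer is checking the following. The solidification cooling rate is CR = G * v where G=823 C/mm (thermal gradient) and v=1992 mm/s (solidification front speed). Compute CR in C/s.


CR = 823 * 1992 = 1639416 C/s


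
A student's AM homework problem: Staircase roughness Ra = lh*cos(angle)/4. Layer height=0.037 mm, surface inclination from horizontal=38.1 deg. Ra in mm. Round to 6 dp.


Ra = 0.037 * cos(38.1) / 4 = 0.007279 mm


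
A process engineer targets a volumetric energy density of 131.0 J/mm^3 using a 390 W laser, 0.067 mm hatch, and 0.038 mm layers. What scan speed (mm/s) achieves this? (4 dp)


v = 390 / (131.0*0.067*0.038) = 1169.3241 mm/s


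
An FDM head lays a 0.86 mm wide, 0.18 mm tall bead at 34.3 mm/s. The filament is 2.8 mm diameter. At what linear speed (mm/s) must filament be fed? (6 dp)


Q = 0.86 * 0.18 * 34.3 = 5.30964 mm^3/s
A_fil = pi*(2.8/2)^2 = 6.1575216 mm^2
v_feed = 5.30964 / 6.1575216 = 0.862301 mm/s


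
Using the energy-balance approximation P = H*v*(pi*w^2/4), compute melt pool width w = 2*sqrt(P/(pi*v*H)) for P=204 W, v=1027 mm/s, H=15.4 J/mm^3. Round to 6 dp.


w = 2*sqrt(204/(pi*1027*15.4)) = 0.128152 mm


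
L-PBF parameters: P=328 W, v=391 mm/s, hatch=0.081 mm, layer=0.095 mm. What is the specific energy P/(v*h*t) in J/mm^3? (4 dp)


Build rate = 391 * 0.081 * 0.095 = 3.008745 mm^3/s
SE = 328 / 3.008745 = 109.0156 J/mm^3


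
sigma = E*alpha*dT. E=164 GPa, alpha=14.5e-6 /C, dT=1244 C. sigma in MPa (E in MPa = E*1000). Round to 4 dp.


sigma = 164*1000 * 14.5e-6 * 1244 = 2958.232 MPa


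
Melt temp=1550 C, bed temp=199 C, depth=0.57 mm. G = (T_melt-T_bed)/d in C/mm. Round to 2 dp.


G = (1550-199)/0.57 = 2370.18 C/mm


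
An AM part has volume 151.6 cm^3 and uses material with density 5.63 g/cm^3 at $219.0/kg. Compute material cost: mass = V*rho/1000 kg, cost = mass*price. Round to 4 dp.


Mass = 151.6*5.63/1000 = 0.853508 kg
Cost = 0.853508 * 219.0 = 186.9183 $


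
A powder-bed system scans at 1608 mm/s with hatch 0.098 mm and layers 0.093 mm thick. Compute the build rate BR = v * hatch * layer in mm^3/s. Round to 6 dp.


Rate = 1608 * 0.098 * 0.093 = 14.655312 mm^3/s


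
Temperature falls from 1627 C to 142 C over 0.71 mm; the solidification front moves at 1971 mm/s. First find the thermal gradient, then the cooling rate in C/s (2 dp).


G = (1627-142)/0.71 = 2091.54929577 C/mm
CR = 2091.54929577 * 1971 = 4122443.66 C/s


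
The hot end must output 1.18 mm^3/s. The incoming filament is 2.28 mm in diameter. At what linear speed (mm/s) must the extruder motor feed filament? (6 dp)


A = pi*(2.28/2)^2 = 4.082814
v = 1.18 / 4.082814 = 0.289016 mm/s


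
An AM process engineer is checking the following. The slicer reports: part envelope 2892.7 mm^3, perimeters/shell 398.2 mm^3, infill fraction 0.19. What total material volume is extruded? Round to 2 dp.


V_infill = (2892.7 - 398.2) * 0.19 = 473.96
V_total = 398.2 + 473.96 = 872.16 mm^3


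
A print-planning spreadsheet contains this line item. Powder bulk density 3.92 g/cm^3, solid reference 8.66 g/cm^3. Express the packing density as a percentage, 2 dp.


Packing = (3.92/8.66)*100 = 45.27 %


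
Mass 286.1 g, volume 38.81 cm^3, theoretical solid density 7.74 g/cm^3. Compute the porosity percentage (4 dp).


rho_part = 286.1 / 38.81 = 7.37181139 g/cm^3
Porosity = (1 - 7.37181139/7.74)*100 = 4.757 %


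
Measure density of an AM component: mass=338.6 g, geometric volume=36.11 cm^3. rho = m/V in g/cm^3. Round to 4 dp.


rho = 338.6 / 36.11 = 9.3769 g/cm^3


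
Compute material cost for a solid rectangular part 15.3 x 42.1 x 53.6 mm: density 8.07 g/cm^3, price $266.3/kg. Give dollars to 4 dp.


V = 15.3 * 42.1 * 53.6 = 34525.368 mm^3 = 34.525368 cm^3
Mass = 34.525368 * 8.07 / 1000 = 0.27861972 kg
Cost = 0.27861972 * 266.3 = 74.1964 $


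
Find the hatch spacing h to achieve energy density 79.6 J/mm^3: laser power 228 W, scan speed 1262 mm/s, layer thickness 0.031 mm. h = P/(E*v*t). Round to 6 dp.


h = 228 / (79.6*1262*0.031) = 0.073215 mm


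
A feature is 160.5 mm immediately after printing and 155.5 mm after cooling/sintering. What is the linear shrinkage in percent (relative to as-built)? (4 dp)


Shrinkage = ((160.5-155.5)/160.5)*100 = 3.1153 %


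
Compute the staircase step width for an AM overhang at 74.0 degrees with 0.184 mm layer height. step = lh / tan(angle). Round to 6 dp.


step = 0.184 / tan(74.0) = 0.052761 mm


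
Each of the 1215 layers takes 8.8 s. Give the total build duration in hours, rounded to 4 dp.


t = 1215 * 8.8 / 3600 = 2.97 hrs


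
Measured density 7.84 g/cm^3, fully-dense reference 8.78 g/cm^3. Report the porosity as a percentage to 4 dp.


Porosity = (1-7.84/8.78)*100 = 10.7062 %


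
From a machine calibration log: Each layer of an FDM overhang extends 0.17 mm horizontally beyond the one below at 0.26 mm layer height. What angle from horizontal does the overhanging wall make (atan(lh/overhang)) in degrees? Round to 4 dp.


angle = atan(0.26/0.17) = 56.8215 degrees


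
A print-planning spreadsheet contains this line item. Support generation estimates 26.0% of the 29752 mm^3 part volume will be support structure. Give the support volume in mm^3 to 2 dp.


V_support = 29752 * 0.26 = 7735.52 mm^3


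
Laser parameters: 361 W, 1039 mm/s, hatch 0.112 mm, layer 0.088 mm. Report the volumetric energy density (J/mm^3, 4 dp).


E = 361 / (1039*0.112*0.088) = 35.2526 J/mm^3


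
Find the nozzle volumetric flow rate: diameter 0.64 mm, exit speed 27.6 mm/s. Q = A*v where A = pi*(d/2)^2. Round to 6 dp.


A = pi*(0.64/2)^2 = 0.32169909 mm^2
Q = 0.32169909 * 27.6 = 8.878895 mm^3/s


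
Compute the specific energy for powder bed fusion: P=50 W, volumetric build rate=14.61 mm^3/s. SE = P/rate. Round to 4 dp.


SE = 50 / 14.61 = 3.4223 J/mm^3


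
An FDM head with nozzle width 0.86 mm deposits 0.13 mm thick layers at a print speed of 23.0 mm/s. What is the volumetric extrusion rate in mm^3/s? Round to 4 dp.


Rate = 0.86 * 0.13 * 23.0 = 2.5714 mm^3/s


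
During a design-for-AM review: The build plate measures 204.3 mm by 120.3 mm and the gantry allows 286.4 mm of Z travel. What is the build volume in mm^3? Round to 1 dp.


V = 204.3 * 120.3 * 286.4 = 7038935.9 mm^3


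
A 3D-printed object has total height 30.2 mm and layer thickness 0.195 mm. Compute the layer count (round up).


Layers = ceil(30.2/0.195) = 155


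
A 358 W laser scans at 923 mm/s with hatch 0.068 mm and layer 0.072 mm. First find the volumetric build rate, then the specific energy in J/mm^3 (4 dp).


Build rate = 923 * 0.068 * 0.072 = 4.519008 mm^3/s
SE = 358 / 4.519008 = 79.2209 J/mm^3


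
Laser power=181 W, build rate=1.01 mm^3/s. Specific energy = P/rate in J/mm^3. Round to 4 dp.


SE = 181 / 1.01 = 179.2079 J/mm^3


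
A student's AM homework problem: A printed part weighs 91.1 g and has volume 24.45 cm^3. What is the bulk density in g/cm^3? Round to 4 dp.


rho = 91.1 / 24.45 = 3.726 g/cm^3


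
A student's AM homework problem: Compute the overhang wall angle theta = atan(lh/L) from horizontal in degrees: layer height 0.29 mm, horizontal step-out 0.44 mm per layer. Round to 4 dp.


angle = atan(0.29/0.44) = 33.3885 degrees


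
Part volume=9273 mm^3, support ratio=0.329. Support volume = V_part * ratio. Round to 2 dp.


V_support = 9273 * 0.329 = 3050.82 mm^3


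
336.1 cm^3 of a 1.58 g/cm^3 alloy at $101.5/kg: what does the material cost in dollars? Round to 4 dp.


Mass = 336.1*1.58/1000 = 0.531038 kg
Cost = 0.531038 * 101.5 = 53.9004 $


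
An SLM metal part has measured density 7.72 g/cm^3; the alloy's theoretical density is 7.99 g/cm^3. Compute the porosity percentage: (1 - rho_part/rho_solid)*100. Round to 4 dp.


Porosity = (1-7.72/7.99)*100 = 3.3792 %


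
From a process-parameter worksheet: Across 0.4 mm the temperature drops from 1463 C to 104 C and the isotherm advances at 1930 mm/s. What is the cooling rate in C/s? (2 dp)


G = (1463-104)/0.4 = 3397.5 C/mm
CR = 3397.5 * 1930 = 6557175.0 C/s


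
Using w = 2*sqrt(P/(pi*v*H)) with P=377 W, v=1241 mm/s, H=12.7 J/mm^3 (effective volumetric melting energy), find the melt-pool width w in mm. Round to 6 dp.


w = 2*sqrt(377/(pi*1241*12.7)) = 0.174517 mm


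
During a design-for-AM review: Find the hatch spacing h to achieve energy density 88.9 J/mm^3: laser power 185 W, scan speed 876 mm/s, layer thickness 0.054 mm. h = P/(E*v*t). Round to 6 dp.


h = 185 / (88.9*876*0.054) = 0.043992 mm


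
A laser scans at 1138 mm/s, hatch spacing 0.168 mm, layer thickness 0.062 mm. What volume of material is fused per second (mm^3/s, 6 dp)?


Rate = 1138 * 0.168 * 0.062 = 11.853408 mm^3/s


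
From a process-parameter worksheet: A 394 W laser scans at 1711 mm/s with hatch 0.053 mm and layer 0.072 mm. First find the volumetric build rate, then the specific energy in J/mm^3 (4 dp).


Build rate = 1711 * 0.053 * 0.072 = 6.529176 mm^3/s
SE = 394 / 6.529176 = 60.3445 J/mm^3


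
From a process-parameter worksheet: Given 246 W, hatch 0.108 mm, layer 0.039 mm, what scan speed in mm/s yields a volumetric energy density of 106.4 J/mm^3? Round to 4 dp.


v = 246 / (106.4*0.108*0.039) = 548.915 mm/s


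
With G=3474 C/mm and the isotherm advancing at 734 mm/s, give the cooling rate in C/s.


CR = 3474 * 734 = 2549916 C/s


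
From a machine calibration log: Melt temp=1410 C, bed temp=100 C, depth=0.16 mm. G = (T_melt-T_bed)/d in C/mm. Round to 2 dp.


G = (1410-100)/0.16 = 8187.5 C/mm


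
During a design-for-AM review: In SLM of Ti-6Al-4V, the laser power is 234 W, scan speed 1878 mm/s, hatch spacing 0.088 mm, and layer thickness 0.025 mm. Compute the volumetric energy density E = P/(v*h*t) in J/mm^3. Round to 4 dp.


E = 234 / (1878*0.088*0.025) = 56.6367 J/mm^3


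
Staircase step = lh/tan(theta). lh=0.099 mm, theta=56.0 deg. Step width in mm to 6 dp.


step = 0.099 / tan(56.0) = 0.066776 mm


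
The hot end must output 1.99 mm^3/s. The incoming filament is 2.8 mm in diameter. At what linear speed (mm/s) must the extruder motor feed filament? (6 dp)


A = pi*(2.8/2)^2 = 6.157522
v = 1.99 / 6.157522 = 0.323182 mm/s


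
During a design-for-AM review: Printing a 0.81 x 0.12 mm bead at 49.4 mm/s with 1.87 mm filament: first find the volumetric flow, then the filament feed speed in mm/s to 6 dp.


Q = 0.81 * 0.12 * 49.4 = 4.80168 mm^3/s
A_fil = pi*(1.87/2)^2 = 2.74645884 mm^2
v_feed = 4.80168 / 2.74645884 = 1.748317 mm/s


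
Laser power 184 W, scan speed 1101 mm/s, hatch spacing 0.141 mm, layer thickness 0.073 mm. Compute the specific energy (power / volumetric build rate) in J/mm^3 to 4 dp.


Build rate = 1101 * 0.141 * 0.073 = 11.332593 mm^3/s
SE = 184 / 11.332593 = 16.2364 J/mm^3


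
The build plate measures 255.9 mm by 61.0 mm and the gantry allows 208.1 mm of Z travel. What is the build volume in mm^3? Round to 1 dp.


V = 255.9 * 61.0 * 208.1 = 3248420.2 mm^3


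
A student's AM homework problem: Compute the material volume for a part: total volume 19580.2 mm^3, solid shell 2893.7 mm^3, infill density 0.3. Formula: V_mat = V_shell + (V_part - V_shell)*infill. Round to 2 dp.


V_infill = (19580.2 - 2893.7) * 0.3 = 5005.95
V_total = 2893.7 + 5005.95 = 7899.65 mm^3


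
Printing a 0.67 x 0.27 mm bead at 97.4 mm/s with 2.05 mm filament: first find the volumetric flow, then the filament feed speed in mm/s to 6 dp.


Q = 0.67 * 0.27 * 97.4 = 17.61966 mm^3/s
A_fil = pi*(2.05/2)^2 = 3.30063578 mm^2
v_feed = 17.61966 / 3.30063578 = 5.338262 mm/s


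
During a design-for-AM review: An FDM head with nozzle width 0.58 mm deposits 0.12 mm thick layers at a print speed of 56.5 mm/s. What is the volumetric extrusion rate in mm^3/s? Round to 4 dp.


Rate = 0.58 * 0.12 * 56.5 = 3.9324 mm^3/s


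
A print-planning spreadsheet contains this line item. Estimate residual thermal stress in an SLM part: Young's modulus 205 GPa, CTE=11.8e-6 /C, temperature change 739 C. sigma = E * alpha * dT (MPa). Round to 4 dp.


sigma = 205*1000 * 11.8e-6 * 739 = 1787.641 MPa


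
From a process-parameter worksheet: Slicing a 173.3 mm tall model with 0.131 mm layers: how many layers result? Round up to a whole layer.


Layers = ceil(173.3/0.131) = 1323


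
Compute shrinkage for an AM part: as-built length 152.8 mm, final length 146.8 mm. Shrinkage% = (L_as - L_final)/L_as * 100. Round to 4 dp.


Shrinkage = ((152.8-146.8)/152.8)*100 = 3.9267 %


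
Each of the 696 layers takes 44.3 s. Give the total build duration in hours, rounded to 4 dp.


t = 696 * 44.3 / 3600 = 8.5647 hrs


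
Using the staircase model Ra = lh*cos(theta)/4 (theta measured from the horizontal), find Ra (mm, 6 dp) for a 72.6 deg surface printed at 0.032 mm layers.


Ra = 0.032 * cos(72.6) / 4 = 0.002392 mm


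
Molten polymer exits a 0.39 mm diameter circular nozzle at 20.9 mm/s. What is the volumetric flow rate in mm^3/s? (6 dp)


A = pi*(0.39/2)^2 = 0.11945906 mm^2
Q = 0.11945906 * 20.9 = 2.496694 mm^3/s


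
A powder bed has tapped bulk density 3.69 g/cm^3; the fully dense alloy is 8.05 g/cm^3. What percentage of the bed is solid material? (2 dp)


Packing = (3.69/8.05)*100 = 45.84 %


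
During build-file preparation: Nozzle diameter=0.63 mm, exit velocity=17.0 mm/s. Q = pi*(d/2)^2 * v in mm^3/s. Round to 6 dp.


A = pi*(0.63/2)^2 = 0.31172453 mm^2
Q = 0.31172453 * 17.0 = 5.299317 mm^3/s


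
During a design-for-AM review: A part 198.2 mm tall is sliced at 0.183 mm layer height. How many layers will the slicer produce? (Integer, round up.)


Layers = ceil(198.2/0.183) = 1084


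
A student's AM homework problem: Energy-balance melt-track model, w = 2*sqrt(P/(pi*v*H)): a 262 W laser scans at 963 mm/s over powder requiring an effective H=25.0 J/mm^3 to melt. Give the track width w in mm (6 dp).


w = 2*sqrt(262/(pi*963*25.0)) = 0.117712 mm


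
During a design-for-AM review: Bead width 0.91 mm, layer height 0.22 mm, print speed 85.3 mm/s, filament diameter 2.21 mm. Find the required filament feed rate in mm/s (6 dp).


Q = 0.91 * 0.22 * 85.3 = 17.07706 mm^3/s
A_fil = pi*(2.21/2)^2 = 3.83596317 mm^2
v_feed = 17.07706 / 3.83596317 = 4.451831 mm/s


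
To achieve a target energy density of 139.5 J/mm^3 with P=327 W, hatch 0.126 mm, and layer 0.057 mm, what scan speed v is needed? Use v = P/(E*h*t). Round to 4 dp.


v = 327 / (139.5*0.126*0.057) = 326.3835 mm/s


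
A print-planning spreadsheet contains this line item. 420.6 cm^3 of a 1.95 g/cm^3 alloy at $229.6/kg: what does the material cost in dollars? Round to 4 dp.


Mass = 420.6*1.95/1000 = 0.82017 kg
Cost = 0.82017 * 229.6 = 188.311 $


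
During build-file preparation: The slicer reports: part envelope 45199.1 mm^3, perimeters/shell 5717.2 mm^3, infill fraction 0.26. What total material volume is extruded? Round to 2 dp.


V_infill = (45199.1 - 5717.2) * 0.26 = 10265.29
V_total = 5717.2 + 10265.29 = 15982.49 mm^3


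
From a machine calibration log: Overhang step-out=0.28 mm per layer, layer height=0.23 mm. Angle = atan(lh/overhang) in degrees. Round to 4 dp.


angle = atan(0.23/0.28) = 39.4007 degrees


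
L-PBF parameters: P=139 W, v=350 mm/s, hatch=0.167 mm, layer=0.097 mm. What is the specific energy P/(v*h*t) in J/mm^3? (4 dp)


Build rate = 350 * 0.167 * 0.097 = 5.66965 mm^3/s
SE = 139 / 5.66965 = 24.5165 J/mm^3


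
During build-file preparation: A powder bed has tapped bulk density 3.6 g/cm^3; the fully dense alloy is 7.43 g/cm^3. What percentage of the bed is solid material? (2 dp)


Packing = (3.6/7.43)*100 = 48.45 %


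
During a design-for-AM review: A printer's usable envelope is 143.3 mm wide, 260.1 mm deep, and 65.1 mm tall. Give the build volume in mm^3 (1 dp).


V = 143.3 * 260.1 * 65.1 = 2426428.7 mm^3


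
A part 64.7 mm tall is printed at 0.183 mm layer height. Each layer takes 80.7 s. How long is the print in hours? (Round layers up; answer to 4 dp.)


Layers = ceil(64.7/0.183) = 354
t = 354 * 80.7 / 3600 = 7.9355 hrs


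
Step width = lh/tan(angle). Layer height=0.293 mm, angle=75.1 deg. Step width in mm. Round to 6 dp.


step = 0.293 / tan(75.1) = 0.077961 mm


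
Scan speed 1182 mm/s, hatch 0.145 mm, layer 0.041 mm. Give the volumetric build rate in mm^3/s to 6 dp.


Rate = 1182 * 0.145 * 0.041 = 7.02699 mm^3/s


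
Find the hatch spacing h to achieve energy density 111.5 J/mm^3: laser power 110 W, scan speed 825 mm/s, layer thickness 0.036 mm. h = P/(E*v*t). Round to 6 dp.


h = 110 / (111.5*825*0.036) = 0.033217 mm


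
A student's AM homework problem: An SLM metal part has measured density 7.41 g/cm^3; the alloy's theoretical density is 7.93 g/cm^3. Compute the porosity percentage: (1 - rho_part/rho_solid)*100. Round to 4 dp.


Porosity = (1-7.41/7.93)*100 = 6.5574 %


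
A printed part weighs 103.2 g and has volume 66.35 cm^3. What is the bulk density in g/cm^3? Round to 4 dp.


rho = 103.2 / 66.35 = 1.5554 g/cm^3


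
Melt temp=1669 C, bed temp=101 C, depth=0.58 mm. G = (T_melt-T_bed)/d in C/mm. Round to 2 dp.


G = (1669-101)/0.58 = 2703.45 C/mm


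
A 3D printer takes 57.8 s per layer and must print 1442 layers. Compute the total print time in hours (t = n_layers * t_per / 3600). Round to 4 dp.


t = 1442 * 57.8 / 3600 = 23.1521 hrs


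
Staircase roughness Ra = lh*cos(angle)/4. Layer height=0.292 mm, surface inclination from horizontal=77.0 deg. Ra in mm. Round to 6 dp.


Ra = 0.292 * cos(77.0) / 4 = 0.016421 mm


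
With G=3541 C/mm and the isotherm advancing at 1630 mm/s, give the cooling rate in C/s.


CR = 3541 * 1630 = 5771830 C/s


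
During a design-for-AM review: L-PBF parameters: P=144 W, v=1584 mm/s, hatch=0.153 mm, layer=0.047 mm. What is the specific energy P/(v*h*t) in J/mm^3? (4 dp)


Build rate = 1584 * 0.153 * 0.047 = 11.390544 mm^3/s
SE = 144 / 11.390544 = 12.6421 J/mm^3


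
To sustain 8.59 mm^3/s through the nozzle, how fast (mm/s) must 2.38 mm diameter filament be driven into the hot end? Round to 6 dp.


A = pi*(2.38/2)^2 = 4.448809
v = 8.59 / 4.448809 = 1.930854 mm/s


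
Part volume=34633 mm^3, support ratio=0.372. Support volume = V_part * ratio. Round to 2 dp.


V_support = 34633 * 0.372 = 12883.48 mm^3


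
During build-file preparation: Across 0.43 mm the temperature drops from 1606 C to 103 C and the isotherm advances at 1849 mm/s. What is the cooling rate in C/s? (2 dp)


G = (1606-103)/0.43 = 3495.34883721 C/mm
CR = 3495.34883721 * 1849 = 6462900.0 C/s


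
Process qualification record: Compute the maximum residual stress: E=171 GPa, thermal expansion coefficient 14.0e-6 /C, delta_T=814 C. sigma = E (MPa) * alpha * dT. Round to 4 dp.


sigma = 171*1000 * 14.0e-6 * 814 = 1948.716 MPa


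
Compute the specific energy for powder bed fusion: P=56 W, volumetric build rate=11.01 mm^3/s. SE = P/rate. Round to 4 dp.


SE = 56 / 11.01 = 5.0863 J/mm^3


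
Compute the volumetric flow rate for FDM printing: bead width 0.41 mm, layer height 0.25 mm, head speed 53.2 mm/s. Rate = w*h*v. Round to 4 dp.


Rate = 0.41 * 0.25 * 53.2 = 5.453 mm^3/s


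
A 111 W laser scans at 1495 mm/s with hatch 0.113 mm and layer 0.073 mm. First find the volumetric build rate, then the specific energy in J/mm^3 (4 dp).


Build rate = 1495 * 0.113 * 0.073 = 12.332255 mm^3/s
SE = 111 / 12.332255 = 9.0008 J/mm^3


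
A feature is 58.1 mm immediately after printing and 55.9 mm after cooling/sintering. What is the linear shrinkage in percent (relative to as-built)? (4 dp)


Shrinkage = ((58.1-55.9)/58.1)*100 = 3.7866 %


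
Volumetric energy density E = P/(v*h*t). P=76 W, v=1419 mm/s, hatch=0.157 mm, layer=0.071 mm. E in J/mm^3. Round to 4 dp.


E = 76 / (1419*0.157*0.071) = 4.8048 J/mm^3


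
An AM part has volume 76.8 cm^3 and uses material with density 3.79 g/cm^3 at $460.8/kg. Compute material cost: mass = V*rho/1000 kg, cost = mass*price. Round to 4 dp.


Mass = 76.8*3.79/1000 = 0.291072 kg
Cost = 0.291072 * 460.8 = 134.126 $


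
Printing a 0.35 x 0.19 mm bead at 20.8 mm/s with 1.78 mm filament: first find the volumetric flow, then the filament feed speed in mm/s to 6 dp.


Q = 0.35 * 0.19 * 20.8 = 1.3832 mm^3/s
A_fil = pi*(1.78/2)^2 = 2.48845554 mm^2
v_feed = 1.3832 / 2.48845554 = 0.555847 mm/s


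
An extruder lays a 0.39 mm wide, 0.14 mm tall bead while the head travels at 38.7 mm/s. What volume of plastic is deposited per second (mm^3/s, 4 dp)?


Rate = 0.39 * 0.14 * 38.7 = 2.113 mm^3/s


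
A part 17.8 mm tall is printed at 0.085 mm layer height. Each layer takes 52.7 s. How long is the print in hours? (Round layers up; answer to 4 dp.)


Layers = ceil(17.8/0.085) = 210
t = 210 * 52.7 / 3600 = 3.0742 hrs


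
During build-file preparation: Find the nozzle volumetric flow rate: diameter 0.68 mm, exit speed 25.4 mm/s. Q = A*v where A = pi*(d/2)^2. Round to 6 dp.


A = pi*(0.68/2)^2 = 0.36316811 mm^2
Q = 0.36316811 * 25.4 = 9.22447 mm^3/s


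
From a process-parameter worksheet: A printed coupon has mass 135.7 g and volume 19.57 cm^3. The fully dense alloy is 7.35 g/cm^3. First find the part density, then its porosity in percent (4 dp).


rho_part = 135.7 / 19.57 = 6.93408278 g/cm^3
Porosity = (1 - 6.93408278/7.35)*100 = 5.6587 %


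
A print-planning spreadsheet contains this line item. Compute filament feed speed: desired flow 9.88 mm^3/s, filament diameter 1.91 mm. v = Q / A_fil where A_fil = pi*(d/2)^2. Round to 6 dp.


A = pi*(1.91/2)^2 = 2.865211
v = 9.88 / 2.865211 = 3.448263 mm/s


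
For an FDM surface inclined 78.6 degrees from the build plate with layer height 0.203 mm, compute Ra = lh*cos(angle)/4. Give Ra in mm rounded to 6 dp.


Ra = 0.203 * cos(78.6) / 4 = 0.010031 mm


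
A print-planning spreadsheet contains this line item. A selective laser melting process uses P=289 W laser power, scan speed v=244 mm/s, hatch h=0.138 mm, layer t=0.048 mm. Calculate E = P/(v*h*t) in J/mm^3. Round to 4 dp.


E = 289 / (244*0.138*0.048) = 178.8083 J/mm^3


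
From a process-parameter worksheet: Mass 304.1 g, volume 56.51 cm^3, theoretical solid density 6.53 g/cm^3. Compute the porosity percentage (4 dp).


rho_part = 304.1 / 56.51 = 5.38134843 g/cm^3
Porosity = (1 - 5.38134843/6.53)*100 = 17.5904 %


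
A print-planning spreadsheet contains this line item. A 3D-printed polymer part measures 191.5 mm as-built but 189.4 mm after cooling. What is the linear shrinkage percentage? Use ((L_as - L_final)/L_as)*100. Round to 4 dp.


Shrinkage = ((191.5-189.4)/191.5)*100 = 1.0966 %


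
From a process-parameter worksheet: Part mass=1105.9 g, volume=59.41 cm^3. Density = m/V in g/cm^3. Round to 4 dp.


rho = 1105.9 / 59.41 = 18.6147 g/cm^3
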